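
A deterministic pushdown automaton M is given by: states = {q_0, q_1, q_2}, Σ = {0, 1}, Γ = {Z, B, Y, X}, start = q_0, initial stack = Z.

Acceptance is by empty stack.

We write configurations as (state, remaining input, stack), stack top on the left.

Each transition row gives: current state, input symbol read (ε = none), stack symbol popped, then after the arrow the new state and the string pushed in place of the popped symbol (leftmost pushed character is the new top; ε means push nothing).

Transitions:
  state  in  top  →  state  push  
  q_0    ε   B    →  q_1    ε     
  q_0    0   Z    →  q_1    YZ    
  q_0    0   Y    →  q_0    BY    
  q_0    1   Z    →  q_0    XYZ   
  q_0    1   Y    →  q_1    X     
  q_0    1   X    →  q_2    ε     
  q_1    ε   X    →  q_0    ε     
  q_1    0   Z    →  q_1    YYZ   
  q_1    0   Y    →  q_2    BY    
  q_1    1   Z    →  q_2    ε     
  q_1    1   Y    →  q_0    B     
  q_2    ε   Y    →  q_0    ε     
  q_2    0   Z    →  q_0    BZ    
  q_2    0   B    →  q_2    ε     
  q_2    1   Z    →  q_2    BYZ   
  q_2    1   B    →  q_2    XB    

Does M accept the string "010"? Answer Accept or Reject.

Reject

(q_0, 010, Z) ⊢ (q_1, 10, YZ) ⊢ (q_0, 0, BZ) ⊢ (q_1, 0, Z) ⊢ (q_1, ε, YYZ)
All input consumed; stack is YYZ, not empty, and no further ε-move applies.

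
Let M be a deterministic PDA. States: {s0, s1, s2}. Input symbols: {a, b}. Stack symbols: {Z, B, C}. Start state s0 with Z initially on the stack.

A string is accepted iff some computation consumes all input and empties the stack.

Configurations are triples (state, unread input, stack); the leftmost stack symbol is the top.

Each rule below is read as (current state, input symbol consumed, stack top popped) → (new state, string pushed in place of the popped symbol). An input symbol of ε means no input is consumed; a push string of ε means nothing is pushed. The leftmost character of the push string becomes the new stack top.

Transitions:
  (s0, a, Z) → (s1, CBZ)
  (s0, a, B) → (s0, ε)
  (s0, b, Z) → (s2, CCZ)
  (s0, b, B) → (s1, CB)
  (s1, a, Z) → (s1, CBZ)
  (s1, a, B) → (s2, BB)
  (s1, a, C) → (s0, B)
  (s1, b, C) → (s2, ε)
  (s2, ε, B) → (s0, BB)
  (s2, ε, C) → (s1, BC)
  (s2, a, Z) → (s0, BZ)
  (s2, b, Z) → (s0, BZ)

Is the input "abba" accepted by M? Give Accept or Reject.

(s0, abba, Z)
  read a, top Z: go to s1, push CBZ → (s1, bba, CBZ)
  read b, top C: go to s2, push ε → (s2, ba, BZ)
  ε-move, top B: go to s0, push BB → (s0, ba, BBZ)
  read b, top B: go to s1, push CB → (s1, a, CBBZ)
  read a, top C: go to s0, push B → (s0, ε, BBBZ)
All input consumed; stack is BBBZ, not empty, and no further ε-move applies.

Reject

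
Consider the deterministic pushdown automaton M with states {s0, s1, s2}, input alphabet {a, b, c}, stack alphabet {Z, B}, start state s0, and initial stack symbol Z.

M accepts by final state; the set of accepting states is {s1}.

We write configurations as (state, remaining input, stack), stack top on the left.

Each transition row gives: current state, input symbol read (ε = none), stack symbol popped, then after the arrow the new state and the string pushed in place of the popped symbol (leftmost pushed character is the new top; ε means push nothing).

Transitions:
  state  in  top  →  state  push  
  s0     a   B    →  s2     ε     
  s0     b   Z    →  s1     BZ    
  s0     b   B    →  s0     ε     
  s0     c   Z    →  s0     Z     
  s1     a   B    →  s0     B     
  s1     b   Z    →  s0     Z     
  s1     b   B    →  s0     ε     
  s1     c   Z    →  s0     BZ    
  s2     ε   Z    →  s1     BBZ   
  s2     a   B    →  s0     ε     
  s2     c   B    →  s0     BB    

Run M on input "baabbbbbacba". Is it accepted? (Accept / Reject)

(s0, baabbbbbacba, Z) ⊢ (s1, aabbbbbacba, BZ) ⊢ (s0, abbbbbacba, BZ) ⊢ (s2, bbbbbacba, Z) ⊢ (s1, bbbbbacba, BBZ) ⊢ (s0, bbbbacba, BZ) ⊢ (s0, bbbacba, Z) ⊢ (s1, bbacba, BZ) ⊢ (s0, bacba, Z) ⊢ (s1, acba, BZ) ⊢ (s0, cba, BZ)
No transition applies at (s0, cba, BZ); input not fully consumed.

Reject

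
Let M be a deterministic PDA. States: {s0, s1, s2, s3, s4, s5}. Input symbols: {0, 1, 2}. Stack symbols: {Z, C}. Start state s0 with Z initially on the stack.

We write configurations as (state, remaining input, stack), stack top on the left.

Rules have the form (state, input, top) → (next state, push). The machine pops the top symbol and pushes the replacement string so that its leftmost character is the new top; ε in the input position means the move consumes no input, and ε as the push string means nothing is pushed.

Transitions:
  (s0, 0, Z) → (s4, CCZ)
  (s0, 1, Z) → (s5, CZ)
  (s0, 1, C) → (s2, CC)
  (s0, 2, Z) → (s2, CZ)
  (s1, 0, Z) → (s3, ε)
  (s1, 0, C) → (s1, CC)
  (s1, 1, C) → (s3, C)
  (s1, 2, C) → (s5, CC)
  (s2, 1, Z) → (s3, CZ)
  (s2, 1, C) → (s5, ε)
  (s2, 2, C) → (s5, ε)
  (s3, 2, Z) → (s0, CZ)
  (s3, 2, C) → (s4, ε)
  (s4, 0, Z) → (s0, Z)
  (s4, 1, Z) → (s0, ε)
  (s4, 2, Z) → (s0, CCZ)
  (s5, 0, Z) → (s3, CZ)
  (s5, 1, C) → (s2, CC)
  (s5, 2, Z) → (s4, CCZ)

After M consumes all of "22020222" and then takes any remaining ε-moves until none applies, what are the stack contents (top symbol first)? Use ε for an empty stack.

CCZ

(s0, 22020222, Z) ⊢ (s2, 2020222, CZ) ⊢ (s5, 020222, Z) ⊢ (s3, 20222, CZ) ⊢ (s4, 0222, Z) ⊢ (s0, 222, Z) ⊢ (s2, 22, CZ) ⊢ (s5, 2, Z) ⊢ (s4, ε, CCZ)
All input consumed in state s4 with stack CCZ.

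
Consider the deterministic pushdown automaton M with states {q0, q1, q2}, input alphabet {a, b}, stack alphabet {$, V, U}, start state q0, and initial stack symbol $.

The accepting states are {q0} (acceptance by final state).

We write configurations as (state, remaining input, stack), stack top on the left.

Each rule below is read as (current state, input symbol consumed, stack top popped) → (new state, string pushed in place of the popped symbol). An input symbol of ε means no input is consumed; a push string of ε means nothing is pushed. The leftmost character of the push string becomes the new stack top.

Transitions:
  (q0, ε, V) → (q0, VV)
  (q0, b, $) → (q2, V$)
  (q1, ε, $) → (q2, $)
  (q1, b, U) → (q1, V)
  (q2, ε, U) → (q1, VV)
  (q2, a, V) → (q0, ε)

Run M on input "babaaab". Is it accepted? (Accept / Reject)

(q0, babaaab, $) ⊢ (q2, abaaab, V$) ⊢ (q0, baaab, $) ⊢ (q2, aaab, V$) ⊢ (q0, aab, $)
No transition applies at (q0, aab, $); input not fully consumed.

Reject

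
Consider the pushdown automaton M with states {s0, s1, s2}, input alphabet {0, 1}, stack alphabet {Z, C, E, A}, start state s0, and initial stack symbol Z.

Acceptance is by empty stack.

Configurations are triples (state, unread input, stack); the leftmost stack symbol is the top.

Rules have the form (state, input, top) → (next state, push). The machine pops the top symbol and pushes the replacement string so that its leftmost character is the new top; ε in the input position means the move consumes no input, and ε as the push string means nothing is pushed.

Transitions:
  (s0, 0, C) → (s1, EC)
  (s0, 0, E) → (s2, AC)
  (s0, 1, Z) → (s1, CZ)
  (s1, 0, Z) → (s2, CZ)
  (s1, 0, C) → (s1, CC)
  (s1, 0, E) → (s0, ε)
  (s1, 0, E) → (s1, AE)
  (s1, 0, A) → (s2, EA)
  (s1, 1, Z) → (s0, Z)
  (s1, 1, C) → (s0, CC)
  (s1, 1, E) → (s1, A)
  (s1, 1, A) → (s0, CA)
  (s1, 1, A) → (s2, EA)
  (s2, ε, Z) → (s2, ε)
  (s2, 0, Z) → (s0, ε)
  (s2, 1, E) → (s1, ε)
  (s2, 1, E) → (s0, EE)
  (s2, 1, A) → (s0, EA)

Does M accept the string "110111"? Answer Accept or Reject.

Reject

No computation consumes all input and empties the stack.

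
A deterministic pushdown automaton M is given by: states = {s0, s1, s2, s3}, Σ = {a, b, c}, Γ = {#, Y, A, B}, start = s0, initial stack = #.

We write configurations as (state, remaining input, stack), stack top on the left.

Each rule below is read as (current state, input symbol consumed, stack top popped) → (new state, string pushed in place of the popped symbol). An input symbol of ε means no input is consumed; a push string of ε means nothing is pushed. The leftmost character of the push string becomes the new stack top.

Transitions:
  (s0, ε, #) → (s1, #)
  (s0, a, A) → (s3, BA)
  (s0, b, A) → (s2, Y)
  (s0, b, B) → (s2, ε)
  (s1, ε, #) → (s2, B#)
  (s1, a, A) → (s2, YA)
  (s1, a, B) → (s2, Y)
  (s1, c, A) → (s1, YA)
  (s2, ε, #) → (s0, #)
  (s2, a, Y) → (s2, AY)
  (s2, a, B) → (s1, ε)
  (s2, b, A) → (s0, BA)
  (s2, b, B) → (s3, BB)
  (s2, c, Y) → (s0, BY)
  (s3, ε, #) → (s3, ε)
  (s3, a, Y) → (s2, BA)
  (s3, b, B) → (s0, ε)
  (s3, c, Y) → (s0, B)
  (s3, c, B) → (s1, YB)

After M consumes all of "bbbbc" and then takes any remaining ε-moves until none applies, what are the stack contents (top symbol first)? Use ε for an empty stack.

YBB#

(s0, bbbbc, #)
  ε-move, top #: go to s1, push # → (s1, bbbbc, #)
  ε-move, top #: go to s2, push B# → (s2, bbbbc, B#)
  read b, top B: go to s3, push BB → (s3, bbbc, BB#)
  read b, top B: go to s0, push ε → (s0, bbc, B#)
  read b, top B: go to s2, push ε → (s2, bc, #)
  ε-move, top #: go to s0, push # → (s0, bc, #)
  ε-move, top #: go to s1, push # → (s1, bc, #)
  ε-move, top #: go to s2, push B# → (s2, bc, B#)
  read b, top B: go to s3, push BB → (s3, c, BB#)
  read c, top B: go to s1, push YB → (s1, ε, YBB#)
All input consumed in state s1 with stack YBB#.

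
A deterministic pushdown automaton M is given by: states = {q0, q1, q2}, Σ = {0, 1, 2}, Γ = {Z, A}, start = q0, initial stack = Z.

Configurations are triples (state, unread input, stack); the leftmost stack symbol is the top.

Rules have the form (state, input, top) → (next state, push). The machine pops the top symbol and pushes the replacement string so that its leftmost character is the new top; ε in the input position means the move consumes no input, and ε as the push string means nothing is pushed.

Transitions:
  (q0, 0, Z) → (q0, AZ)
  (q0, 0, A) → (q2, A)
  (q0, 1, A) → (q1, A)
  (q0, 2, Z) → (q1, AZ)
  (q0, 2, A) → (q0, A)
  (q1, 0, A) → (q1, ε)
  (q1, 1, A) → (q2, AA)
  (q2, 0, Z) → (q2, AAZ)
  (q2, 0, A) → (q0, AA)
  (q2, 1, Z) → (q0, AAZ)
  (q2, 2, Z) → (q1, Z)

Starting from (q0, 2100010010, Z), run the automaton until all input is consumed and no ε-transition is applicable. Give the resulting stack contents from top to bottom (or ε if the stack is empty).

AAAAZ

(q0, 2100010010, Z)
  read 2, top Z: go to q1, push AZ → (q1, 100010010, AZ)
  read 1, top A: go to q2, push AA → (q2, 00010010, AAZ)
  read 0, top A: go to q0, push AA → (q0, 0010010, AAAZ)
  read 0, top A: go to q2, push A → (q2, 010010, AAAZ)
  read 0, top A: go to q0, push AA → (q0, 10010, AAAAZ)
  read 1, top A: go to q1, push A → (q1, 0010, AAAAZ)
  read 0, top A: go to q1, push ε → (q1, 010, AAAZ)
  read 0, top A: go to q1, push ε → (q1, 10, AAZ)
  read 1, top A: go to q2, push AA → (q2, 0, AAAZ)
  read 0, top A: go to q0, push AA → (q0, ε, AAAAZ)
All input consumed in state q0 with stack AAAAZ.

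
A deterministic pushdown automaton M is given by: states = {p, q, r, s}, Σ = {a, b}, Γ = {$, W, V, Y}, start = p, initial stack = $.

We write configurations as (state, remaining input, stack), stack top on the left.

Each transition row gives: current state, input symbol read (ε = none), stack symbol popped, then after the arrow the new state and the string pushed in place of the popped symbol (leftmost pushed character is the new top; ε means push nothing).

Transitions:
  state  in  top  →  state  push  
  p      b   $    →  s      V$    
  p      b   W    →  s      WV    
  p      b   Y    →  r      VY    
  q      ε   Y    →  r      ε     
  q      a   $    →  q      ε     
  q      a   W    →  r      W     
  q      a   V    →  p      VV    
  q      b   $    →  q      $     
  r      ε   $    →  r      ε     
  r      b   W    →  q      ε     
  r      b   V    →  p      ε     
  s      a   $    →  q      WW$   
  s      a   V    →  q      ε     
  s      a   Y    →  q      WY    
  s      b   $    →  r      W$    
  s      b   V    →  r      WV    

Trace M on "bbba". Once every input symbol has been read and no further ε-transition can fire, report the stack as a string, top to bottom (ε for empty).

(p, bbba, $) ⊢ (s, bba, V$) ⊢ (r, ba, WV$) ⊢ (q, a, V$) ⊢ (p, ε, VV$)
All input consumed in state p with stack VV$.

VV$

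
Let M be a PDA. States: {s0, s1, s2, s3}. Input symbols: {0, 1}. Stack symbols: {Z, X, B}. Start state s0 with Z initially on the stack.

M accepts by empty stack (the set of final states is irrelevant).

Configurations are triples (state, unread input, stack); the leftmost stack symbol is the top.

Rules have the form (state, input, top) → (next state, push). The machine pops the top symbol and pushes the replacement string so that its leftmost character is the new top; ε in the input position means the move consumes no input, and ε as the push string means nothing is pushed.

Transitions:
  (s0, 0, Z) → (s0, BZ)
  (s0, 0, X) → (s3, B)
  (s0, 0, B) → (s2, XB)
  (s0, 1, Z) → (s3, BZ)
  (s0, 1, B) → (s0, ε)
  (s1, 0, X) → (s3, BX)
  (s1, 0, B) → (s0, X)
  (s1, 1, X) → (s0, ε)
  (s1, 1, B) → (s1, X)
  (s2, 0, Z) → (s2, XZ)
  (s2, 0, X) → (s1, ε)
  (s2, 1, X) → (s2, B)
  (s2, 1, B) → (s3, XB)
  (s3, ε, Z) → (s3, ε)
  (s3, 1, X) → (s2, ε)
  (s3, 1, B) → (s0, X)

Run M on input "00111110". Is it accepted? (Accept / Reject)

No computation consumes all input and empties the stack.

Reject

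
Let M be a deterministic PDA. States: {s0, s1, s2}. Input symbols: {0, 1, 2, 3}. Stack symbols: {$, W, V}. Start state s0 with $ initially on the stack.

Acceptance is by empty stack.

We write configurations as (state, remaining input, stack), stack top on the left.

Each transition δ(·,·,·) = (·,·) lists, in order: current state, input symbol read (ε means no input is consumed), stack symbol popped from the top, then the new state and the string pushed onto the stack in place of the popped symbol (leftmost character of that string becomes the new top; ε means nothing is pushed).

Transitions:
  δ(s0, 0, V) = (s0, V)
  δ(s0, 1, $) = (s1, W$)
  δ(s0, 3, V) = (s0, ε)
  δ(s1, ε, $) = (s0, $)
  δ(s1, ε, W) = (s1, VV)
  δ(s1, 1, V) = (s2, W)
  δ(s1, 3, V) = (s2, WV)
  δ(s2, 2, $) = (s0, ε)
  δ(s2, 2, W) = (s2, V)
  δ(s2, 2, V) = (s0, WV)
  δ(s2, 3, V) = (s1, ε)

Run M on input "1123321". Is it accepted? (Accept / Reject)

Reject

(s0, 1123321, $)
  read 1, top $: go to s1, push W$ → (s1, 123321, W$)
  ε-move, top W: go to s1, push VV → (s1, 123321, VV$)
  read 1, top V: go to s2, push W → (s2, 23321, WV$)
  read 2, top W: go to s2, push V → (s2, 3321, VV$)
  read 3, top V: go to s1, push ε → (s1, 321, V$)
  read 3, top V: go to s2, push WV → (s2, 21, WV$)
  read 2, top W: go to s2, push V → (s2, 1, VV$)
No transition applies at (s2, 1, VV$); input not fully consumed.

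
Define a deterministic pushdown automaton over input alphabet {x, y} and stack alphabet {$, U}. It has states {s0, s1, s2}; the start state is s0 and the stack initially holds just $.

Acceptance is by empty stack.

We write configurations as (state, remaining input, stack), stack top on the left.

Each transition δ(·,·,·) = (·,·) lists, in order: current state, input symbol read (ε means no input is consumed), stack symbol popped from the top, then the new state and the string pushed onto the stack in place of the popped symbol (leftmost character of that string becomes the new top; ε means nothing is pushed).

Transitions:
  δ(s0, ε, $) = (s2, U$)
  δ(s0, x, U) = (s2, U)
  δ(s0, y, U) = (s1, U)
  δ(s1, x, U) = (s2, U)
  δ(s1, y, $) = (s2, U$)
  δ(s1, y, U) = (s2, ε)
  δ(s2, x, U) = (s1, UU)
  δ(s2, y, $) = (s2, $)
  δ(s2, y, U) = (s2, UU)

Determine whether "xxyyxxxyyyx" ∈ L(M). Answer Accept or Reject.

Reject

(s0, xxyyxxxyyyx, $) ⊢ (s2, xxyyxxxyyyx, U$) ⊢ (s1, xyyxxxyyyx, UU$) ⊢ (s2, yyxxxyyyx, UU$) ⊢ (s2, yxxxyyyx, UUU$) ⊢ (s2, xxxyyyx, UUUU$) ⊢ (s1, xxyyyx, UUUUU$) ⊢ (s2, xyyyx, UUUUU$) ⊢ (s1, yyyx, UUUUUU$) ⊢ (s2, yyx, UUUUU$) ⊢ (s2, yx, UUUUUU$) ⊢ (s2, x, UUUUUUU$) ⊢ (s1, ε, UUUUUUUU$)
All input consumed; stack is UUUUUUUU$, not empty, and no further ε-move applies.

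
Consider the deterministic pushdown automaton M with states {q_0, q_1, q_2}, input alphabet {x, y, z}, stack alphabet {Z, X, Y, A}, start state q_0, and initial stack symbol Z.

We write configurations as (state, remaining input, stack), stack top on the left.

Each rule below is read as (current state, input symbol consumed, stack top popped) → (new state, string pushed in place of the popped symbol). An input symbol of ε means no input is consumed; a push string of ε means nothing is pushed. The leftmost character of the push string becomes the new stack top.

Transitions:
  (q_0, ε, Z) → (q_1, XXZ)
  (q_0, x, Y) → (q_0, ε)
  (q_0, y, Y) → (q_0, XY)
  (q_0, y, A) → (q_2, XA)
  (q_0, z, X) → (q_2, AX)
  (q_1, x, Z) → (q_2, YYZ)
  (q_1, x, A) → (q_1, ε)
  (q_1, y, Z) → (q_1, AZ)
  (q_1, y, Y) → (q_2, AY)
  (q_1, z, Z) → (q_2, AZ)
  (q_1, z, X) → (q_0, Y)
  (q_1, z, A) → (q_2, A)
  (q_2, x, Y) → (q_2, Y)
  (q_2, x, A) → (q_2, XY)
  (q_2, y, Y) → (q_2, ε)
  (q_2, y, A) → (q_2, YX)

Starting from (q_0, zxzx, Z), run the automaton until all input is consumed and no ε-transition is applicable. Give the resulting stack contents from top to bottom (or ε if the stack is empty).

(q_0, zxzx, Z)
  ε-move, top Z: go to q_1, push XXZ → (q_1, zxzx, XXZ)
  read z, top X: go to q_0, push Y → (q_0, xzx, YXZ)
  read x, top Y: go to q_0, push ε → (q_0, zx, XZ)
  read z, top X: go to q_2, push AX → (q_2, x, AXZ)
  read x, top A: go to q_2, push XY → (q_2, ε, XYXZ)
All input consumed in state q_2 with stack XYXZ.

XYXZ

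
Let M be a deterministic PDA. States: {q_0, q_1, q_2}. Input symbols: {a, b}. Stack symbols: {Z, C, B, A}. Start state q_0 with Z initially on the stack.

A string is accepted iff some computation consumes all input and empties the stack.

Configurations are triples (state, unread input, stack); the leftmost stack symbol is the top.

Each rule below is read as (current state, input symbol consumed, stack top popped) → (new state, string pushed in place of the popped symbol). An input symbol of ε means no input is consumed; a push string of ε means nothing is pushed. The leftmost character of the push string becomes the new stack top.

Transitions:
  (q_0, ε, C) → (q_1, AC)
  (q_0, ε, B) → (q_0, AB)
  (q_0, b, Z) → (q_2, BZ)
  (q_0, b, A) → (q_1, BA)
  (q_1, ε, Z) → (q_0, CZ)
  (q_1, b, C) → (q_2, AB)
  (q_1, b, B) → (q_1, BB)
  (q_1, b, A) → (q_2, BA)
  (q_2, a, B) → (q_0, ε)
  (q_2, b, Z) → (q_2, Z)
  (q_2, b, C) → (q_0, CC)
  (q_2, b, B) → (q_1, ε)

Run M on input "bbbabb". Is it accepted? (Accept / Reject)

Reject

(q_0, bbbabb, Z) ⊢ (q_2, bbabb, BZ) ⊢ (q_1, babb, Z) ⊢ (q_0, babb, CZ) ⊢ (q_1, babb, ACZ) ⊢ (q_2, abb, BACZ) ⊢ (q_0, bb, ACZ) ⊢ (q_1, b, BACZ) ⊢ (q_1, ε, BBACZ)
All input consumed; stack is BBACZ, not empty, and no further ε-move applies.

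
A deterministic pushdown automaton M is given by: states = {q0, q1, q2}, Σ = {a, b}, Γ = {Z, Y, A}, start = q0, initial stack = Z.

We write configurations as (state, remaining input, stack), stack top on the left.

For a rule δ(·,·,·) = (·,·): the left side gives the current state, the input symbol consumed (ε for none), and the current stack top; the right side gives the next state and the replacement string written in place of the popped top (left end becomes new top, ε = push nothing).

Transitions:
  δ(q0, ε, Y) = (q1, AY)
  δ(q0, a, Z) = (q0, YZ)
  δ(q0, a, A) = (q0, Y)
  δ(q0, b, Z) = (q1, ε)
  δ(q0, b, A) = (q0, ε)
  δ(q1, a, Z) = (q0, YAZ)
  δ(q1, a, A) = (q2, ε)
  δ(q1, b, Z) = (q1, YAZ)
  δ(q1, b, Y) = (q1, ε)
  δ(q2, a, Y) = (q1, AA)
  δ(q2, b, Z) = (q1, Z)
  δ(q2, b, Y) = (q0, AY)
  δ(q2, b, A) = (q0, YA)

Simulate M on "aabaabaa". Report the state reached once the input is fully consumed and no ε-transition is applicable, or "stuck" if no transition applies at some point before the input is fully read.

q2

(q0, aabaabaa, Z)
  read a, top Z: go to q0, push YZ → (q0, abaabaa, YZ)
  ε-move, top Y: go to q1, push AY → (q1, abaabaa, AYZ)
  read a, top A: go to q2, push ε → (q2, baabaa, YZ)
  read b, top Y: go to q0, push AY → (q0, aabaa, AYZ)
  read a, top A: go to q0, push Y → (q0, abaa, YYZ)
  ε-move, top Y: go to q1, push AY → (q1, abaa, AYYZ)
  read a, top A: go to q2, push ε → (q2, baa, YYZ)
  read b, top Y: go to q0, push AY → (q0, aa, AYYZ)
  read a, top A: go to q0, push Y → (q0, a, YYYZ)
  ε-move, top Y: go to q1, push AY → (q1, a, AYYYZ)
  read a, top A: go to q2, push ε → (q2, ε, YYYZ)
All input consumed; M is in state q2.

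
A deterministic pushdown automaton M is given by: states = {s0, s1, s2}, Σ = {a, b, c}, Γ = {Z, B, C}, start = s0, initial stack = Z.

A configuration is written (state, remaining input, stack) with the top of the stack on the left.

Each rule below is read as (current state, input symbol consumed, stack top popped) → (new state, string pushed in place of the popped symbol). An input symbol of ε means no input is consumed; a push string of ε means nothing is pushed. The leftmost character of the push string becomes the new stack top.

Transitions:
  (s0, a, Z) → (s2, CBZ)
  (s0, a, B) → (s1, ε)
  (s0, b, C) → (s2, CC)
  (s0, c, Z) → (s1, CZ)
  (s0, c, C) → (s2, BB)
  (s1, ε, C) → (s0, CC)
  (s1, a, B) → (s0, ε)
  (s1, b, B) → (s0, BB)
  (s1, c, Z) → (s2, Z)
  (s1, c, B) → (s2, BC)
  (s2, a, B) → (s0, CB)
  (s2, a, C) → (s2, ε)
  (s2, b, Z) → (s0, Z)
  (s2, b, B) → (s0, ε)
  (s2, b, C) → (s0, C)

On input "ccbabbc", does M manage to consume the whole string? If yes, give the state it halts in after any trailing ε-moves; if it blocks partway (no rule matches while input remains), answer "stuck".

s2

(s0, ccbabbc, Z) ⊢ (s1, cbabbc, CZ) ⊢ (s0, cbabbc, CCZ) ⊢ (s2, babbc, BBCZ) ⊢ (s0, abbc, BCZ) ⊢ (s1, bbc, CZ) ⊢ (s0, bbc, CCZ) ⊢ (s2, bc, CCCZ) ⊢ (s0, c, CCCZ) ⊢ (s2, ε, BBCCZ)
All input consumed; M is in state s2.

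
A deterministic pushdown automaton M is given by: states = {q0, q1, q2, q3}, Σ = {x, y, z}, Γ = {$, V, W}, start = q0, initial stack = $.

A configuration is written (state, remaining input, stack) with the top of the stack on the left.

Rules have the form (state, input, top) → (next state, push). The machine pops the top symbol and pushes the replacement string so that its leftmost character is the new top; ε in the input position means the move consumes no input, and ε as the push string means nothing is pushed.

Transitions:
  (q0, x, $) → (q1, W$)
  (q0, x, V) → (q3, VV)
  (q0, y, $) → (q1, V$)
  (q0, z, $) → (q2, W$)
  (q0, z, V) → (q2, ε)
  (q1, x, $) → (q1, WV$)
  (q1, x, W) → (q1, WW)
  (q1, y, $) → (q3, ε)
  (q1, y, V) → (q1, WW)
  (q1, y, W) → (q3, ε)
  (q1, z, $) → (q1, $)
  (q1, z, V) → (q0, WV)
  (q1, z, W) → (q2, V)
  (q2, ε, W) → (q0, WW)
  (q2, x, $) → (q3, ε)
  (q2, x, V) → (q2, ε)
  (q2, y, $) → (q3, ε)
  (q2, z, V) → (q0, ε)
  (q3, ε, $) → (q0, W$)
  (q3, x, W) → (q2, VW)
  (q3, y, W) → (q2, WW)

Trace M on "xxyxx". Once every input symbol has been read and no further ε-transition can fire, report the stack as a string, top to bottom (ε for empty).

WW$

(q0, xxyxx, $)
  read x, top $: go to q1, push W$ → (q1, xyxx, W$)
  read x, top W: go to q1, push WW → (q1, yxx, WW$)
  read y, top W: go to q3, push ε → (q3, xx, W$)
  read x, top W: go to q2, push VW → (q2, x, VW$)
  read x, top V: go to q2, push ε → (q2, ε, W$)
  ε-move, top W: go to q0, push WW → (q0, ε, WW$)
All input consumed in state q0 with stack WW$.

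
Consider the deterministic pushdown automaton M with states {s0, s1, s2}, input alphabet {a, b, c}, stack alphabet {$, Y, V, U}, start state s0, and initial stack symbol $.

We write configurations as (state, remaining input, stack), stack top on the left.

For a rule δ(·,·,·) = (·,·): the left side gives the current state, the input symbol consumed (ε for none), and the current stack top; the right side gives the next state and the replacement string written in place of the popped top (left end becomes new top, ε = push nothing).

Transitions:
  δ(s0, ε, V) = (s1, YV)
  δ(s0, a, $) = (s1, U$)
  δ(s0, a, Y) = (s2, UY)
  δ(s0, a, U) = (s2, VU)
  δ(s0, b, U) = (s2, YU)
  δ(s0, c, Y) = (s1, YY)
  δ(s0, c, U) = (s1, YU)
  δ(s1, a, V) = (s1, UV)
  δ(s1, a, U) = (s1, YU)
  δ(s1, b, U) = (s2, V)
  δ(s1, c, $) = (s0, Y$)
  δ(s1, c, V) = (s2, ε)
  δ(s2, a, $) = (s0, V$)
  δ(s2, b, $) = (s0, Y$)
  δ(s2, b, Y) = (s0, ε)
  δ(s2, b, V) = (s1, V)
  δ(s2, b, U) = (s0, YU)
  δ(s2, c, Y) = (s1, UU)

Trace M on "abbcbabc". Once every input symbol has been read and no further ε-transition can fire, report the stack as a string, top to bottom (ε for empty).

(s0, abbcbabc, $)
  read a, top $: go to s1, push U$ → (s1, bbcbabc, U$)
  read b, top U: go to s2, push V → (s2, bcbabc, V$)
  read b, top V: go to s1, push V → (s1, cbabc, V$)
  read c, top V: go to s2, push ε → (s2, babc, $)
  read b, top $: go to s0, push Y$ → (s0, abc, Y$)
  read a, top Y: go to s2, push UY → (s2, bc, UY$)
  read b, top U: go to s0, push YU → (s0, c, YUY$)
  read c, top Y: go to s1, push YY → (s1, ε, YYUY$)
All input consumed in state s1 with stack YYUY$.

YYUY$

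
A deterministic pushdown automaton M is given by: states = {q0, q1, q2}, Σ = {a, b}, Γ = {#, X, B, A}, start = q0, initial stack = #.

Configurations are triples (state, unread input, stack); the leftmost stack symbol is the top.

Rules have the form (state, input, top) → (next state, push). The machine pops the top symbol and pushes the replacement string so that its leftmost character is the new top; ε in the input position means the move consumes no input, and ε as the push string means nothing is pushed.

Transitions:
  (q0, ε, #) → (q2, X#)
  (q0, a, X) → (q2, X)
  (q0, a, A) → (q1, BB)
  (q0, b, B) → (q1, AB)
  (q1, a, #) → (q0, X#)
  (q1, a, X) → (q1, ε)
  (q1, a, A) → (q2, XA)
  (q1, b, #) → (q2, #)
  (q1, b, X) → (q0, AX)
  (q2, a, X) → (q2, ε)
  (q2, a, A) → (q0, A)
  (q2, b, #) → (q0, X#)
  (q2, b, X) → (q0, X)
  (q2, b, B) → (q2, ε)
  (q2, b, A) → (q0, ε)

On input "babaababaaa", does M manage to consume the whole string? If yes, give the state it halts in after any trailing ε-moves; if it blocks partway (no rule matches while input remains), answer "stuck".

(q0, babaababaaa, #) ⊢ (q2, babaababaaa, X#) ⊢ (q0, abaababaaa, X#) ⊢ (q2, baababaaa, X#) ⊢ (q0, aababaaa, X#) ⊢ (q2, ababaaa, X#) ⊢ (q2, babaaa, #) ⊢ (q0, abaaa, X#) ⊢ (q2, baaa, X#) ⊢ (q0, aaa, X#) ⊢ (q2, aa, X#) ⊢ (q2, a, #)
No transition for (q2, a, top #); M blocks with input a remaining.

stuck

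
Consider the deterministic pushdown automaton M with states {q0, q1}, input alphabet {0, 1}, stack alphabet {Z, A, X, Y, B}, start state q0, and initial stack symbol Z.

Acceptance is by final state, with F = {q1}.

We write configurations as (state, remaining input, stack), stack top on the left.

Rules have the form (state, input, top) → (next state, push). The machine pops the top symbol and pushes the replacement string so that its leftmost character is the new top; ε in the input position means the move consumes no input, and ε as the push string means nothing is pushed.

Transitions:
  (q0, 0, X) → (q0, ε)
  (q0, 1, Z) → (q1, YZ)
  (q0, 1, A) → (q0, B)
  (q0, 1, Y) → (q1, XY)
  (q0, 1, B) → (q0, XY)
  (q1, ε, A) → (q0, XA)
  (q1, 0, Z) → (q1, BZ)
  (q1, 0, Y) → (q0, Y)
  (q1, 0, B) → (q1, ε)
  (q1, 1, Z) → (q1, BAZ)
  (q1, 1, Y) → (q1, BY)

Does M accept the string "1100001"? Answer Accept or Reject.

Reject

(q0, 1100001, Z)
  read 1, top Z: go to q1, push YZ → (q1, 100001, YZ)
  read 1, top Y: go to q1, push BY → (q1, 00001, BYZ)
  read 0, top B: go to q1, push ε → (q1, 0001, YZ)
  read 0, top Y: go to q0, push Y → (q0, 001, YZ)
No transition applies at (q0, 001, YZ); input not fully consumed.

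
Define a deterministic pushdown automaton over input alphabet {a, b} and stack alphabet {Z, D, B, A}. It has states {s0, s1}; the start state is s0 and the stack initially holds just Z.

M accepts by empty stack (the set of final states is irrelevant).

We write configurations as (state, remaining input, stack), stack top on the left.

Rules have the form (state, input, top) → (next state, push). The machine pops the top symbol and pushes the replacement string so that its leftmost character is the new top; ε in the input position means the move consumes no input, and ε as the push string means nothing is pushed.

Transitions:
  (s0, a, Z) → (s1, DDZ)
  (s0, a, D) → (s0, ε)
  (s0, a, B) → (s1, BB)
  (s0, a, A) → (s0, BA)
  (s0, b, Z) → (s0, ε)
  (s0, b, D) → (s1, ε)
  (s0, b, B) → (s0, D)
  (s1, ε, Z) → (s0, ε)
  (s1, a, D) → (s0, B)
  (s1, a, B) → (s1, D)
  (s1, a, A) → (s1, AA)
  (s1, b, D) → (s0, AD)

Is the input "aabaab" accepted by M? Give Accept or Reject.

(s0, aabaab, Z)
  read a, top Z: go to s1, push DDZ → (s1, abaab, DDZ)
  read a, top D: go to s0, push B → (s0, baab, BDZ)
  read b, top B: go to s0, push D → (s0, aab, DDZ)
  read a, top D: go to s0, push ε → (s0, ab, DZ)
  read a, top D: go to s0, push ε → (s0, b, Z)
  read b, top Z: go to s0, push ε → (s0, ε, ε)
All input consumed and the stack is empty.

Accept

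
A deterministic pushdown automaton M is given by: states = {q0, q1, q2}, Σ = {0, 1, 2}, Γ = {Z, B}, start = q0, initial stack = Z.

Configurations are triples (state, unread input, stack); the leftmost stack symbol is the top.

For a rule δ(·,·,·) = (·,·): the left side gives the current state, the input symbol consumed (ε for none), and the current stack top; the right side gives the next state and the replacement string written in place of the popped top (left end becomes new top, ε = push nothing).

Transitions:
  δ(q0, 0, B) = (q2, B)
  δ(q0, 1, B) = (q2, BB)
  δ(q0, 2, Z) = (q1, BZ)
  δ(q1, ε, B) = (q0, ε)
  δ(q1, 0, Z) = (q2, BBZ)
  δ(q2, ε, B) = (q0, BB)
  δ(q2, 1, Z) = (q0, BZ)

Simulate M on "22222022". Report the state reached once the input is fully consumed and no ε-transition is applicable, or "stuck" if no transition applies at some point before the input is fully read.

(q0, 22222022, Z) ⊢ (q1, 2222022, BZ) ⊢ (q0, 2222022, Z) ⊢ (q1, 222022, BZ) ⊢ (q0, 222022, Z) ⊢ (q1, 22022, BZ) ⊢ (q0, 22022, Z) ⊢ (q1, 2022, BZ) ⊢ (q0, 2022, Z) ⊢ (q1, 022, BZ) ⊢ (q0, 022, Z)
No transition for (q0, 0, top Z); M blocks with input 022 remaining.

stuck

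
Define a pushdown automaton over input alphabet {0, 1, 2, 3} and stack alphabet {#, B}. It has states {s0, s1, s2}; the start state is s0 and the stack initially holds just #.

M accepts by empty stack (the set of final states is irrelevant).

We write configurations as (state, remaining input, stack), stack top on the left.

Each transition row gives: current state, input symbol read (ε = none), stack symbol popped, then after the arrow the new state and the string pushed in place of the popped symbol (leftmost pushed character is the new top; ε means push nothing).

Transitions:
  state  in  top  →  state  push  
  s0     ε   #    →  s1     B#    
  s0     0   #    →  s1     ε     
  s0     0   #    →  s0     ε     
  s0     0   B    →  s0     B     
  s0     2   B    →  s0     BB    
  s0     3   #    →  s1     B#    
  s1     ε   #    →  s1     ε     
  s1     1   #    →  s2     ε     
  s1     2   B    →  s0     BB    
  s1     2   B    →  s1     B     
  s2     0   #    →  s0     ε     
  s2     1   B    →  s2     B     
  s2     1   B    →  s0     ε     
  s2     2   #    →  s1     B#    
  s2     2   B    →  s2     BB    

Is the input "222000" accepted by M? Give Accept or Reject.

No computation consumes all input and empties the stack.

Reject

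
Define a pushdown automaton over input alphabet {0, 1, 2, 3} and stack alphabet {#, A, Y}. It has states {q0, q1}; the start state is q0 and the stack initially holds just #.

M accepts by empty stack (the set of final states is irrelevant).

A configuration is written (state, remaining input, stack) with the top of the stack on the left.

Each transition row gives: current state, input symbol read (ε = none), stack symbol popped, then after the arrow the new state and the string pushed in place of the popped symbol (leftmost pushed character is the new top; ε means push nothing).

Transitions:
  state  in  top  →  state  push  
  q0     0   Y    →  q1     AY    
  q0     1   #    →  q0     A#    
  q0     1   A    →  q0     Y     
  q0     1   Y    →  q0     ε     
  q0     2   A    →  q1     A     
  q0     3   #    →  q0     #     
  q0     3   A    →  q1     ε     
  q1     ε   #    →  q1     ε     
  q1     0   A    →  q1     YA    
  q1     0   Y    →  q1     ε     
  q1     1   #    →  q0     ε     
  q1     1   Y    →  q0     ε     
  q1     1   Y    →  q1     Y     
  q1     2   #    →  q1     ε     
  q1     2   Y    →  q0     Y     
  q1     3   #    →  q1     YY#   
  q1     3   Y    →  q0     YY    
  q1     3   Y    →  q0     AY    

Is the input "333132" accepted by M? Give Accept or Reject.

One accepting computation: (q0, 333132, #) ⊢ (q0, 33132, #) ⊢ (q0, 3132, #) ⊢ (q0, 132, #) ⊢ (q0, 32, A#) ⊢ (q1, 2, #) ⊢ (q1, ε, ε)
All input consumed and the stack is empty.

Accept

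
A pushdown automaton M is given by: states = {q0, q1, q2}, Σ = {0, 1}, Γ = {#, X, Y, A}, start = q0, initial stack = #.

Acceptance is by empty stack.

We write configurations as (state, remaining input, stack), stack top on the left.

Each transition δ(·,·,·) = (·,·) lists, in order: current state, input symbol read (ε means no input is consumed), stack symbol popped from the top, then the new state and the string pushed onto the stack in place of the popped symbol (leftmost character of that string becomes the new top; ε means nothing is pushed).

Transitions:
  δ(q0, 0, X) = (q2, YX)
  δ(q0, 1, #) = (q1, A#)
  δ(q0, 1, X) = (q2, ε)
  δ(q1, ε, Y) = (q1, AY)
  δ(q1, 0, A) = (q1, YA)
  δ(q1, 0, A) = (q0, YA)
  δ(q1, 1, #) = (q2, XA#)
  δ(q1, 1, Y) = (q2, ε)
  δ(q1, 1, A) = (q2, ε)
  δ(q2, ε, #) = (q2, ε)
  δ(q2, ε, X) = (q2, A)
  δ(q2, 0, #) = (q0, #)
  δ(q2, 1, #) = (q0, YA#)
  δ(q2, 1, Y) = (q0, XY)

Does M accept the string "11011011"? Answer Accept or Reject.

One accepting computation: (q0, 11011011, #) ⊢ (q1, 1011011, A#) ⊢ (q2, 011011, #) ⊢ (q0, 11011, #) ⊢ (q1, 1011, A#) ⊢ (q2, 011, #) ⊢ (q0, 11, #) ⊢ (q1, 1, A#) ⊢ (q2, ε, #) ⊢ (q2, ε, ε)
All input consumed and the stack is empty.

Accept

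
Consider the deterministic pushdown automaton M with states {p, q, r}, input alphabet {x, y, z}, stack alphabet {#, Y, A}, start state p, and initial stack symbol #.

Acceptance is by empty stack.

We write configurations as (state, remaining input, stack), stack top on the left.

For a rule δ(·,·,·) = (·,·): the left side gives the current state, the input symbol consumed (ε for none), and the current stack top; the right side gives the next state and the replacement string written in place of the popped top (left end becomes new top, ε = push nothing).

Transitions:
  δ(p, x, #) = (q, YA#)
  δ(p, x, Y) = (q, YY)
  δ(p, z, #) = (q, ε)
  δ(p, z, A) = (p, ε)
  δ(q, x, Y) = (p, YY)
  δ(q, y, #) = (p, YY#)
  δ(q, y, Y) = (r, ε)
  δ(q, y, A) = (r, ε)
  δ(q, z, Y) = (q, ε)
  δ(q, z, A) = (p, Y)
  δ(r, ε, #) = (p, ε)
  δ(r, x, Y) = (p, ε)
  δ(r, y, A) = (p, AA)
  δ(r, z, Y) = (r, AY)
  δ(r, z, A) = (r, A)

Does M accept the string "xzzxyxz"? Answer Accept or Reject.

Accept

(p, xzzxyxz, #) ⊢ (q, zzxyxz, YA#) ⊢ (q, zxyxz, A#) ⊢ (p, xyxz, Y#) ⊢ (q, yxz, YY#) ⊢ (r, xz, Y#) ⊢ (p, z, #) ⊢ (q, ε, ε)
All input consumed and the stack is empty.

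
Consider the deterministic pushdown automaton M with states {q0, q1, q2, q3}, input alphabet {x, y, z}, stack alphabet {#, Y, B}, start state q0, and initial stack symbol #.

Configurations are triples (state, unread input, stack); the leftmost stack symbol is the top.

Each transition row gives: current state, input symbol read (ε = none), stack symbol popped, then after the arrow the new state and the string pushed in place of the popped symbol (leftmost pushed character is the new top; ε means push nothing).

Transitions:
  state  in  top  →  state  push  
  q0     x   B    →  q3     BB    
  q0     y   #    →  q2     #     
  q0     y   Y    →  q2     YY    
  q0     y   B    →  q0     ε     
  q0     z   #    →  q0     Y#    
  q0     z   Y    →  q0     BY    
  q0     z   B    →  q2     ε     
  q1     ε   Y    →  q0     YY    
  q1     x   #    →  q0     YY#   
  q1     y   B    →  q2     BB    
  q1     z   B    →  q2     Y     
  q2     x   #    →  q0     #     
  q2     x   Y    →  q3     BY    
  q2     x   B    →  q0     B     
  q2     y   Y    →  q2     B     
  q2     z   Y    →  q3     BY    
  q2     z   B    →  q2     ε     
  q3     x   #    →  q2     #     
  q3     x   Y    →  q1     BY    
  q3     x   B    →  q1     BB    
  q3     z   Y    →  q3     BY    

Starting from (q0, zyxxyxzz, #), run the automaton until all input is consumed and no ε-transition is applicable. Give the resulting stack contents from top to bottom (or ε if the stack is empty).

BYY#

(q0, zyxxyxzz, #)
  read z, top #: go to q0, push Y# → (q0, yxxyxzz, Y#)
  read y, top Y: go to q2, push YY → (q2, xxyxzz, YY#)
  read x, top Y: go to q3, push BY → (q3, xyxzz, BYY#)
  read x, top B: go to q1, push BB → (q1, yxzz, BBYY#)
  read y, top B: go to q2, push BB → (q2, xzz, BBBYY#)
  read x, top B: go to q0, push B → (q0, zz, BBBYY#)
  read z, top B: go to q2, push ε → (q2, z, BBYY#)
  read z, top B: go to q2, push ε → (q2, ε, BYY#)
All input consumed in state q2 with stack BYY#.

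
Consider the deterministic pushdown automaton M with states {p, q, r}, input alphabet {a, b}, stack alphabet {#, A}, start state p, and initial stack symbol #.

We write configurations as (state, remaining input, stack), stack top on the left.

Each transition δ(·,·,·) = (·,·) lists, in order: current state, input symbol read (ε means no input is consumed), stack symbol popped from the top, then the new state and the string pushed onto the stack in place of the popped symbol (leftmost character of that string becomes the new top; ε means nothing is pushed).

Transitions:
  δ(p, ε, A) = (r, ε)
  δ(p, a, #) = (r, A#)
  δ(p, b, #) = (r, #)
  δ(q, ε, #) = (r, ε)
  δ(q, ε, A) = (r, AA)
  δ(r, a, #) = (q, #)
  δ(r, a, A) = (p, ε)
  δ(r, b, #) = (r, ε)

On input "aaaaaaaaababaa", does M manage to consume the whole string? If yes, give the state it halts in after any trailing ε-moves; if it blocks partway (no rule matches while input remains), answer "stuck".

stuck

(p, aaaaaaaaababaa, #) ⊢ (r, aaaaaaaababaa, A#) ⊢ (p, aaaaaaababaa, #) ⊢ (r, aaaaaababaa, A#) ⊢ (p, aaaaababaa, #) ⊢ (r, aaaababaa, A#) ⊢ (p, aaababaa, #) ⊢ (r, aababaa, A#) ⊢ (p, ababaa, #) ⊢ (r, babaa, A#)
No transition for (r, b, top A); M blocks with input babaa remaining.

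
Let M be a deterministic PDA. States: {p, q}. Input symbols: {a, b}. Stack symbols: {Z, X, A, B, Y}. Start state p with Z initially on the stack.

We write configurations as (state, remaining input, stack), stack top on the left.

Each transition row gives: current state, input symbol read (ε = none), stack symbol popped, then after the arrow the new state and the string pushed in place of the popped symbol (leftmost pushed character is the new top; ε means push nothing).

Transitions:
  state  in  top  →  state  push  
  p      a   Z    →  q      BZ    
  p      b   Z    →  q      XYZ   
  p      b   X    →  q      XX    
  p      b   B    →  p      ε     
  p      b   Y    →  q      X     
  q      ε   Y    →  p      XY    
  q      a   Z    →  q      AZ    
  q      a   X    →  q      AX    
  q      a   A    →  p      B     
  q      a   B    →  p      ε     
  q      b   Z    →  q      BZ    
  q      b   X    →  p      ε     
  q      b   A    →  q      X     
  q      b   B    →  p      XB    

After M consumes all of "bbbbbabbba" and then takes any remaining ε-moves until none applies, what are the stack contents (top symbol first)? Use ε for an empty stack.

(p, bbbbbabbba, Z)
  read b, top Z: go to q, push XYZ → (q, bbbbabbba, XYZ)
  read b, top X: go to p, push ε → (p, bbbabbba, YZ)
  read b, top Y: go to q, push X → (q, bbabbba, XZ)
  read b, top X: go to p, push ε → (p, babbba, Z)
  read b, top Z: go to q, push XYZ → (q, abbba, XYZ)
  read a, top X: go to q, push AX → (q, bbba, AXYZ)
  read b, top A: go to q, push X → (q, bba, XXYZ)
  read b, top X: go to p, push ε → (p, ba, XYZ)
  read b, top X: go to q, push XX → (q, a, XXYZ)
  read a, top X: go to q, push AX → (q, ε, AXXYZ)
All input consumed in state q with stack AXXYZ.

AXXYZ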